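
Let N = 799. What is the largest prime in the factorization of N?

47

799 = 17 · 47
47 is prime.
So 799 = 17 · 47; the largest prime factor is 47.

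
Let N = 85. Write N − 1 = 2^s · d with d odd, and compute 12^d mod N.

37

85 − 1 = 84 = 2^2 · 21, so d = 21.
12^1 ≡ 12 (mod 85)
12^2 ≡ 12^2 = 144 ≡ 59 (mod 85)
12^4 ≡ 59^2 = 3481 ≡ 81 (mod 85)
12^8 ≡ 81^2 = 6561 ≡ 16 (mod 85)
12^16 ≡ 16^2 = 256 ≡ 1 (mod 85)
21 = 16 + 4 + 1 in binary powers of 2.
So 12^21 ≡ 1 · 81 · 12 ≡ 37 (mod 85).
Squaring chain: 37 → 9; never reaches −1, so base 12 is a Miller–Rabin witness that 85 is composite.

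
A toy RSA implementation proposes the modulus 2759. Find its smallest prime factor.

31

2759 is odd.
Digit sum 23, not divisible by 3.
Ends in 9: not divisible by 5.
7: 2759 = 7·394 + 1
11: 2759 = 11·250 + 9
13: 2759 = 13·212 + 3
17: 2759 = 17·162 + 5
19: 2759 = 19·145 + 4
23: 2759 = 23·119 + 22
29: 2759 = 29·95 + 4
31: 2759 = 31·89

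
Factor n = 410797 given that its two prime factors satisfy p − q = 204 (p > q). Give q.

547

Since p = q + 204, we have 410797 = q(q + 204), so q² + 204q − 410797 = 0.
Discriminant: 204² + 4·410797 = 41616 + 1643188 = 1684804; √1684804 = 1298.
q = (−204 + 1298)/2 = 547, and p = q + 204 = 751.
Check: 547 · 751 = 410797.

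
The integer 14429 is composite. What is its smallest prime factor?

14429 is odd.
Digit sum 20, not divisible by 3.
Ends in 9: not divisible by 5.
7: 14429 = 7·2061 + 2
11: 14429 = 11·1311 + 8
13: 14429 = 13·1109 + 12
17: 14429 = 17·848 + 13
19: 14429 = 19·759 + 8
23: 14429 = 23·627 + 8
29: 14429 = 29·497 + 16
31: 14429 = 31·465 + 14
37: 14429 = 37·389 + 36
41: 14429 = 41·351 + 38
43: 14429 = 43·335 + 24
47: 14429 = 47·307

47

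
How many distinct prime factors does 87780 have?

6

87780 = 2^2 · 21945
21945 = 3 · 7315
7315 = 5 · 1463
1463 = 7 · 209
209 = 11 · 19
87780 = 2^2 · 3 · 5 · 7 · 11 · 19, which has 6 distinct prime factors.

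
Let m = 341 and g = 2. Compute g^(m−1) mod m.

1

2^1 ≡ 2 (mod 341)
2^2 ≡ 2^2 = 4 ≡ 4 (mod 341)
2^4 ≡ 4^2 = 16 ≡ 16 (mod 341)
2^8 ≡ 16^2 = 256 ≡ 256 (mod 341)
2^16 ≡ 256^2 = 65536 ≡ 64 (mod 341)
2^32 ≡ 64^2 = 4096 ≡ 4 (mod 341)
2^64 ≡ 4^2 = 16 ≡ 16 (mod 341)
2^128 ≡ 16^2 = 256 ≡ 256 (mod 341)
2^256 ≡ 256^2 = 65536 ≡ 64 (mod 341)
340 = 256 + 64 + 16 + 4 in binary powers of 2.
So 2^340 ≡ 64 · 16 · 64 · 16 ≡ 1 (mod 341).
Since the result is 1, base 2 gives no evidence that 341 is composite.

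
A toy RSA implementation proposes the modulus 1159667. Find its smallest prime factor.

1159667 is odd.
Digit sum 35, not divisible by 3.
Ends in 7: not divisible by 5.
7: 1159667 = 7·165666 + 5
11: 1159667 = 11·105424 + 3
13: 1159667 = 13·89205 + 2
17: 1159667 = 17·68215 + 12
19: 1159667 = 19·61035 + 2
23: 1159667 = 23·50420 + 7
29: 1159667 = 29·39988 + 15
31: 1159667 = 31·37408 + 19
37: 1159667 = 37·31342 + 13
41: 1159667 = 41·28284 + 23
43: 1159667 = 43·26969

43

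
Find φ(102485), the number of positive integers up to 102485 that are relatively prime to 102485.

Factor: 102485 = 5 · 103 · 199.
φ(102485) = (5−1) · (103−1) · (199−1) = 4 · 102 · 198 = 80784.

80784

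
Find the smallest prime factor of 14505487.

89

14505487 is odd.
Digit sum 34, not divisible by 3.
Ends in 7: not divisible by 5.
7: 14505487 = 7·2072212 + 3
11: 14505487 = 11·1318680 + 7
13: 14505487 = 13·1115806 + 9
17: 14505487 = 17·853263 + 16
19: 14505487 = 19·763446 + 13
23: 14505487 = 23·630673 + 8
29: 14505487 = 29·500189 + 6
31: 14505487 = 31·467918 + 29
37: 14505487 = 37·392040 + 7
41: 14505487 = 41·353792 + 15
43: 14505487 = 43·337336 + 39
47: 14505487 = 47·308627 + 18
53: 14505487 = 53·273688 + 23
59: 14505487 = 59·245855 + 42
61: 14505487 = 61·237794 + 53
67: 14505487 = 67·216499 + 54
71: 14505487 = 71·204302 + 45
73: 14505487 = 73·198705 + 22
79: 14505487 = 79·183613 + 60
83: 14505487 = 83·174764 + 75
89: 14505487 = 89·162983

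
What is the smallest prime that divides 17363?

17363 is odd.
Digit sum 20, not divisible by 3.
Ends in 3: not divisible by 5.
7: 17363 = 7·2480 + 3
11: 17363 = 11·1578 + 5
13: 17363 = 13·1335 + 8
17: 17363 = 17·1021 + 6
19: 17363 = 19·913 + 16
23: 17363 = 23·754 + 21
29: 17363 = 29·598 + 21
31: 17363 = 31·560 + 3
37: 17363 = 37·469 + 10
41: 17363 = 41·423 + 20
43: 17363 = 43·403 + 34
47: 17363 = 47·369 + 20
53: 17363 = 53·327 + 32
59: 17363 = 59·294 + 17
61: 17363 = 61·284 + 39
67: 17363 = 67·259 + 10
71: 17363 = 71·244 + 39
73: 17363 = 73·237 + 62
79: 17363 = 79·219 + 62
83: 17363 = 83·209 + 16
89: 17363 = 89·195 + 8
97: 17363 = 97·179

97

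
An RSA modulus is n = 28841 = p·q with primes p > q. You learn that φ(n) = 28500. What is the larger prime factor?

191

φ(n) = (p−1)(q−1) = n − (p+q) + 1, so p + q = 28841 − 28500 + 1 = 342.
p and q are the roots of t² − 342t + 28841 = 0.
Discriminant: 342² − 4·28841 = 116964 − 115364 = 1600; √1600 = 40.
q = (342 − 40)/2 = 151, p = (342 + 40)/2 = 191.
Check: 151 · 191 = 28841.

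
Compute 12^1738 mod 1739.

382

12^1 ≡ 12 (mod 1739)
12^2 ≡ 12^2 = 144 ≡ 144 (mod 1739)
12^4 ≡ 144^2 = 20736 ≡ 1607 (mod 1739)
12^8 ≡ 1607^2 = 2582449 ≡ 34 (mod 1739)
12^16 ≡ 34^2 = 1156 ≡ 1156 (mod 1739)
12^32 ≡ 1156^2 = 1336336 ≡ 784 (mod 1739)
12^64 ≡ 784^2 = 614656 ≡ 789 (mod 1739)
12^128 ≡ 789^2 = 622521 ≡ 1698 (mod 1739)
12^256 ≡ 1698^2 = 2883204 ≡ 1681 (mod 1739)
12^512 ≡ 1681^2 = 2825761 ≡ 1625 (mod 1739)
12^1024 ≡ 1625^2 = 2640625 ≡ 823 (mod 1739)
1738 = 1024 + 512 + 128 + 64 + 8 + 2 in binary powers of 2.
So 12^1738 ≡ 823 · 1625 · 1698 · 789 · 34 · 144 ≡ 382 (mod 1739).
Since 382 ≠ 1, base 12 is a Fermat witness: 1739 is composite.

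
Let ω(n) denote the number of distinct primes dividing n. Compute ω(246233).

3

246233 = 13^2 · 1457
1457 = 31 · 47
246233 = 13^2 · 31 · 47, which has 3 distinct prime factors.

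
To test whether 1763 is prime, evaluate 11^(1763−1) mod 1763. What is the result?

11^1 ≡ 11 (mod 1763)
11^2 ≡ 11^2 = 121 ≡ 121 (mod 1763)
11^4 ≡ 121^2 = 14641 ≡ 537 (mod 1763)
11^8 ≡ 537^2 = 288369 ≡ 1000 (mod 1763)
11^16 ≡ 1000^2 = 1000000 ≡ 379 (mod 1763)
11^32 ≡ 379^2 = 143641 ≡ 838 (mod 1763)
11^64 ≡ 838^2 = 702244 ≡ 570 (mod 1763)
11^128 ≡ 570^2 = 324900 ≡ 508 (mod 1763)
11^256 ≡ 508^2 = 258064 ≡ 666 (mod 1763)
11^512 ≡ 666^2 = 443556 ≡ 1043 (mod 1763)
11^1024 ≡ 1043^2 = 1087849 ≡ 78 (mod 1763)
1762 = 1024 + 512 + 128 + 64 + 32 + 2 in binary powers of 2.
So 11^1762 ≡ 78 · 1043 · 508 · 570 · 838 · 121 ≡ 1392 (mod 1763).
Since 1392 ≠ 1, base 11 is a Fermat witness: 1763 is composite.

1392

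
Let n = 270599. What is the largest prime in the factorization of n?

270599 = 7 · 38657
38657 = 29 · 1333
1333 = 31 · 43
43 is prime.
So 270599 = 7 · 29 · 31 · 43; the largest prime factor is 43.

43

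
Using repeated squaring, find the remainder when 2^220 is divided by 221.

2^1 ≡ 2 (mod 221)
2^2 ≡ 2^2 = 4 ≡ 4 (mod 221)
2^4 ≡ 4^2 = 16 ≡ 16 (mod 221)
2^8 ≡ 16^2 = 256 ≡ 35 (mod 221)
2^16 ≡ 35^2 = 1225 ≡ 120 (mod 221)
2^32 ≡ 120^2 = 14400 ≡ 35 (mod 221)
2^64 ≡ 35^2 = 1225 ≡ 120 (mod 221)
2^128 ≡ 120^2 = 14400 ≡ 35 (mod 221)
220 = 128 + 64 + 16 + 8 + 4 in binary powers of 2.
So 2^220 ≡ 35 · 120 · 120 · 35 · 16 ≡ 16 (mod 221).
Since 16 ≠ 1, base 2 is a Fermat witness: 221 is composite.

16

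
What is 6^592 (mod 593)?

6^1 ≡ 6 (mod 593)
6^2 ≡ 6^2 = 36 ≡ 36 (mod 593)
6^4 ≡ 36^2 = 1296 ≡ 110 (mod 593)
6^8 ≡ 110^2 = 12100 ≡ 240 (mod 593)
6^16 ≡ 240^2 = 57600 ≡ 79 (mod 593)
6^32 ≡ 79^2 = 6241 ≡ 311 (mod 593)
6^64 ≡ 311^2 = 96721 ≡ 62 (mod 593)
6^128 ≡ 62^2 = 3844 ≡ 286 (mod 593)
6^256 ≡ 286^2 = 81796 ≡ 555 (mod 593)
6^512 ≡ 555^2 = 308025 ≡ 258 (mod 593)
592 = 512 + 64 + 16 in binary powers of 2.
So 6^592 ≡ 258 · 62 · 79 ≡ 1 (mod 593).
Since the result is 1, base 6 gives no evidence that 593 is composite.

1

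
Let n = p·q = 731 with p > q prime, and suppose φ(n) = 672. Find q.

17

φ(n) = (p−1)(q−1) = n − (p+q) + 1, so p + q = 731 − 672 + 1 = 60.
p and q are the roots of t² − 60t + 731 = 0.
Discriminant: 60² − 4·731 = 3600 − 2924 = 676; √676 = 26.
q = (60 − 26)/2 = 17, p = (60 + 26)/2 = 43.
Check: 17 · 43 = 731.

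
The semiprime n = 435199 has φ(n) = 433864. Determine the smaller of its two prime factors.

φ(n) = (p−1)(q−1) = n − (p+q) + 1, so p + q = 435199 − 433864 + 1 = 1336.
p and q are the roots of t² − 1336t + 435199 = 0.
Discriminant: 1336² − 4·435199 = 1784896 − 1740796 = 44100; √44100 = 210.
q = (1336 − 210)/2 = 563, p = (1336 + 210)/2 = 773.
Check: 563 · 773 = 435199.

563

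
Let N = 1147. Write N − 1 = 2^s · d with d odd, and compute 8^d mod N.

450

1147 − 1 = 1146 = 2^1 · 573, so d = 573.
8^1 ≡ 8 (mod 1147)
8^2 ≡ 8^2 = 64 ≡ 64 (mod 1147)
8^4 ≡ 64^2 = 4096 ≡ 655 (mod 1147)
8^8 ≡ 655^2 = 429025 ≡ 47 (mod 1147)
8^16 ≡ 47^2 = 2209 ≡ 1062 (mod 1147)
8^32 ≡ 1062^2 = 1127844 ≡ 343 (mod 1147)
8^64 ≡ 343^2 = 117649 ≡ 655 (mod 1147)
8^128 ≡ 655^2 = 429025 ≡ 47 (mod 1147)
8^256 ≡ 47^2 = 2209 ≡ 1062 (mod 1147)
8^512 ≡ 1062^2 = 1127844 ≡ 343 (mod 1147)
573 = 512 + 32 + 16 + 8 + 4 + 1 in binary powers of 2.
So 8^573 ≡ 343 · 343 · 1062 · 47 · 655 · 8 ≡ 450 (mod 1147).
Squaring chain: 450; never reaches −1, so base 8 is a Miller–Rabin witness that 1147 is composite.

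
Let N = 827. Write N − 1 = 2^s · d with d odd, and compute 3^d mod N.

827 − 1 = 826 = 2^1 · 413, so d = 413.
3^1 ≡ 3 (mod 827)
3^2 ≡ 3^2 = 9 ≡ 9 (mod 827)
3^4 ≡ 9^2 = 81 ≡ 81 (mod 827)
3^8 ≡ 81^2 = 6561 ≡ 772 (mod 827)
3^16 ≡ 772^2 = 595984 ≡ 544 (mod 827)
3^32 ≡ 544^2 = 295936 ≡ 697 (mod 827)
3^64 ≡ 697^2 = 485809 ≡ 360 (mod 827)
3^128 ≡ 360^2 = 129600 ≡ 588 (mod 827)
3^256 ≡ 588^2 = 345744 ≡ 58 (mod 827)
413 = 256 + 128 + 16 + 8 + 4 + 1 in binary powers of 2.
So 3^413 ≡ 58 · 588 · 544 · 772 · 81 · 3 ≡ 1 (mod 827).
Since 3^d ≡ 1 (mod 827), base 3 does not prove 827 composite.

1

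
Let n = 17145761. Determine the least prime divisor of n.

17145761 is odd.
Digit sum 32, not divisible by 3.
Ends in 1: not divisible by 5.
7: 17145761 = 7·2449394 + 3
11: 17145761 = 11·1558705 + 6
13: 17145761 = 13·1318904 + 9
17: 17145761 = 17·1008574 + 3
19: 17145761 = 19·902408 + 9
23: 17145761 = 23·745467 + 20
29: 17145761 = 29·591233 + 4
31: 17145761 = 31·553089 + 2
37: 17145761 = 37·463398 + 35
41: 17145761 = 41·418189 + 12
43: 17145761 = 43·398738 + 27
47: 17145761 = 47·364803 + 20
53: 17145761 = 53·323504 + 49
59: 17145761 = 59·290606 + 7
61: 17145761 = 61·281078 + 3
67: 17145761 = 67·255906 + 59
71: 17145761 = 71·241489 + 42
73: 17145761 = 73·234873 + 32
79: 17145761 = 79·217034 + 75
83: 17145761 = 83·206575 + 36
89: 17145761 = 89·192649

89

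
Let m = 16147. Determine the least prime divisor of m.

16147 is odd.
Digit sum 19, not divisible by 3.
Ends in 7: not divisible by 5.
7: 16147 = 7·2306 + 5
11: 16147 = 11·1467 + 10
13: 16147 = 13·1242 + 1
17: 16147 = 17·949 + 14
19: 16147 = 19·849 + 16
23: 16147 = 23·702 + 1
29: 16147 = 29·556 + 23
31: 16147 = 31·520 + 27
37: 16147 = 37·436 + 15
41: 16147 = 41·393 + 34
43: 16147 = 43·375 + 22
47: 16147 = 47·343 + 26
53: 16147 = 53·304 + 35
59: 16147 = 59·273 + 40
61: 16147 = 61·264 + 43
67: 16147 = 67·241

67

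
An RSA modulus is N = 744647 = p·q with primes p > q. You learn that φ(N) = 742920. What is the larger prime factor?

907

φ(n) = (p−1)(q−1) = n − (p+q) + 1, so p + q = 744647 − 742920 + 1 = 1728.
p and q are the roots of t² − 1728t + 744647 = 0.
Discriminant: 1728² − 4·744647 = 2985984 − 2978588 = 7396; √7396 = 86.
q = (1728 − 86)/2 = 821, p = (1728 + 86)/2 = 907.
Check: 821 · 907 = 744647.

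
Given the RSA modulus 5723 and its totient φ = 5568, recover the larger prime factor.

φ(n) = (p−1)(q−1) = n − (p+q) + 1, so p + q = 5723 − 5568 + 1 = 156.
p and q are the roots of t² − 156t + 5723 = 0.
Discriminant: 156² − 4·5723 = 24336 − 22892 = 1444; √1444 = 38.
q = (156 − 38)/2 = 59, p = (156 + 38)/2 = 97.
Check: 59 · 97 = 5723.

97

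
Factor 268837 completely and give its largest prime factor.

83

268837 = 41 · 6557
6557 = 79 · 83
83 is prime.
So 268837 = 41 · 79 · 83; the largest prime factor is 83.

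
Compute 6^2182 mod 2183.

6^1 ≡ 6 (mod 2183)
6^2 ≡ 6^2 = 36 ≡ 36 (mod 2183)
6^4 ≡ 36^2 = 1296 ≡ 1296 (mod 2183)
6^8 ≡ 1296^2 = 1679616 ≡ 889 (mod 2183)
6^16 ≡ 889^2 = 790321 ≡ 75 (mod 2183)
6^32 ≡ 75^2 = 5625 ≡ 1259 (mod 2183)
6^64 ≡ 1259^2 = 1585081 ≡ 223 (mod 2183)
6^128 ≡ 223^2 = 49729 ≡ 1703 (mod 2183)
6^256 ≡ 1703^2 = 2900209 ≡ 1185 (mod 2183)
6^512 ≡ 1185^2 = 1404225 ≡ 556 (mod 2183)
6^1024 ≡ 556^2 = 309136 ≡ 1333 (mod 2183)
6^2048 ≡ 1333^2 = 1776889 ≡ 2110 (mod 2183)
2182 = 2048 + 128 + 4 + 2 in binary powers of 2.
So 6^2182 ≡ 2110 · 1703 · 1296 · 36 ≡ 1553 (mod 2183).
Since 1553 ≠ 1, base 6 is a Fermat witness: 2183 is composite.

1553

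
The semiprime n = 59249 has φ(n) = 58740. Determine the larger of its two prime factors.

331

φ(n) = (p−1)(q−1) = n − (p+q) + 1, so p + q = 59249 − 58740 + 1 = 510.
p and q are the roots of t² − 510t + 59249 = 0.
Discriminant: 510² − 4·59249 = 260100 − 236996 = 23104; √23104 = 152.
q = (510 − 152)/2 = 179, p = (510 + 152)/2 = 331.
Check: 179 · 331 = 59249.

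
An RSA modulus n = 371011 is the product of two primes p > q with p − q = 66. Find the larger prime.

643

Since p = q + 66, we have 371011 = q(q + 66), so q² + 66q − 371011 = 0.
Discriminant: 66² + 4·371011 = 4356 + 1484044 = 1488400; √1488400 = 1220.
q = (−66 + 1220)/2 = 577, and p = q + 66 = 643.
Check: 577 · 643 = 371011.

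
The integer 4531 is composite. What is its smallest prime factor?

23

4531 is odd.
Digit sum 13, not divisible by 3.
Ends in 1: not divisible by 5.
7: 4531 = 7·647 + 2
11: 4531 = 11·411 + 10
13: 4531 = 13·348 + 7
17: 4531 = 17·266 + 9
19: 4531 = 19·238 + 9
23: 4531 = 23·197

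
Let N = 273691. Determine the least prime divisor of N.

11

273691 is odd.
Digit sum 28, not divisible by 3.
Ends in 1: not divisible by 5.
7: 273691 = 7·39098 + 5
11: 273691 = 11·24881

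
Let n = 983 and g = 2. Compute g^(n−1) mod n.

2^1 ≡ 2 (mod 983)
2^2 ≡ 2^2 = 4 ≡ 4 (mod 983)
2^4 ≡ 4^2 = 16 ≡ 16 (mod 983)
2^8 ≡ 16^2 = 256 ≡ 256 (mod 983)
2^16 ≡ 256^2 = 65536 ≡ 658 (mod 983)
2^32 ≡ 658^2 = 432964 ≡ 444 (mod 983)
2^64 ≡ 444^2 = 197136 ≡ 536 (mod 983)
2^128 ≡ 536^2 = 287296 ≡ 260 (mod 983)
2^256 ≡ 260^2 = 67600 ≡ 756 (mod 983)
2^512 ≡ 756^2 = 571536 ≡ 413 (mod 983)
982 = 512 + 256 + 128 + 64 + 16 + 4 + 2 in binary powers of 2.
So 2^982 ≡ 413 · 756 · 260 · 536 · 658 · 16 · 4 ≡ 1 (mod 983).
Since the result is 1, base 2 gives no evidence that 983 is composite.

1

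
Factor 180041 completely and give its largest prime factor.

180041 = 43 · 4187
4187 = 53 · 79
79 is prime.
So 180041 = 43 · 53 · 79; the largest prime factor is 79.

79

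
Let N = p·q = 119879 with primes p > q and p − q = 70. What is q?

Since p = q + 70, we have 119879 = q(q + 70), so q² + 70q − 119879 = 0.
Discriminant: 70² + 4·119879 = 4900 + 479516 = 484416; √484416 = 696.
q = (−70 + 696)/2 = 313, and p = q + 70 = 383.
Check: 313 · 383 = 119879.

313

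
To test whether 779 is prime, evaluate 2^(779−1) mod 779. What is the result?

605

2^1 ≡ 2 (mod 779)
2^2 ≡ 2^2 = 4 ≡ 4 (mod 779)
2^4 ≡ 4^2 = 16 ≡ 16 (mod 779)
2^8 ≡ 16^2 = 256 ≡ 256 (mod 779)
2^16 ≡ 256^2 = 65536 ≡ 100 (mod 779)
2^32 ≡ 100^2 = 10000 ≡ 652 (mod 779)
2^64 ≡ 652^2 = 425104 ≡ 549 (mod 779)
2^128 ≡ 549^2 = 301401 ≡ 707 (mod 779)
2^256 ≡ 707^2 = 499849 ≡ 510 (mod 779)
2^512 ≡ 510^2 = 260100 ≡ 693 (mod 779)
778 = 512 + 256 + 8 + 2 in binary powers of 2.
So 2^778 ≡ 693 · 510 · 256 · 4 ≡ 605 (mod 779).
Since 605 ≠ 1, base 2 is a Fermat witness: 779 is composite.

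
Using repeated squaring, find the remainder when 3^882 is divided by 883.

1

3^1 ≡ 3 (mod 883)
3^2 ≡ 3^2 = 9 ≡ 9 (mod 883)
3^4 ≡ 9^2 = 81 ≡ 81 (mod 883)
3^8 ≡ 81^2 = 6561 ≡ 380 (mod 883)
3^16 ≡ 380^2 = 144400 ≡ 471 (mod 883)
3^32 ≡ 471^2 = 221841 ≡ 208 (mod 883)
3^64 ≡ 208^2 = 43264 ≡ 880 (mod 883)
3^128 ≡ 880^2 = 774400 ≡ 9 (mod 883)
3^256 ≡ 9^2 = 81 ≡ 81 (mod 883)
3^512 ≡ 81^2 = 6561 ≡ 380 (mod 883)
882 = 512 + 256 + 64 + 32 + 16 + 2 in binary powers of 2.
So 3^882 ≡ 380 · 81 · 880 · 208 · 471 · 9 ≡ 1 (mod 883).
Since the result is 1, base 3 gives no evidence that 883 is composite.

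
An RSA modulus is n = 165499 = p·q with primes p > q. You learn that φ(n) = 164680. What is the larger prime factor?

φ(n) = (p−1)(q−1) = n − (p+q) + 1, so p + q = 165499 − 164680 + 1 = 820.
p and q are the roots of t² − 820t + 165499 = 0.
Discriminant: 820² − 4·165499 = 672400 − 661996 = 10404; √10404 = 102.
q = (820 − 102)/2 = 359, p = (820 + 102)/2 = 461.
Check: 359 · 461 = 165499.

461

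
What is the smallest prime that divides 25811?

25811 is odd.
Digit sum 17, not divisible by 3.
Ends in 1: not divisible by 5.
7: 25811 = 7·3687 + 2
11: 25811 = 11·2346 + 5
13: 25811 = 13·1985 + 6
17: 25811 = 17·1518 + 5
19: 25811 = 19·1358 + 9
23: 25811 = 23·1122 + 5
29: 25811 = 29·890 + 1
31: 25811 = 31·832 + 19
37: 25811 = 37·697 + 22
41: 25811 = 41·629 + 22
43: 25811 = 43·600 + 11
47: 25811 = 47·549 + 8
53: 25811 = 53·487

53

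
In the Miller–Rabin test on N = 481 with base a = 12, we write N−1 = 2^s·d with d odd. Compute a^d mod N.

454

481 − 1 = 480 = 2^5 · 15, so d = 15.
12^1 ≡ 12 (mod 481)
12^2 ≡ 12^2 = 144 ≡ 144 (mod 481)
12^4 ≡ 144^2 = 20736 ≡ 53 (mod 481)
12^8 ≡ 53^2 = 2809 ≡ 404 (mod 481)
15 = 8 + 4 + 2 + 1 in binary powers of 2.
So 12^15 ≡ 404 · 53 · 144 · 12 ≡ 454 (mod 481).
Squaring chain: 454 → 248 → 417 → 248 → 417; never reaches −1, so base 12 is a Miller–Rabin witness that 481 is composite.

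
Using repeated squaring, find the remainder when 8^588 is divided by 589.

419

8^1 ≡ 8 (mod 589)
8^2 ≡ 8^2 = 64 ≡ 64 (mod 589)
8^4 ≡ 64^2 = 4096 ≡ 562 (mod 589)
8^8 ≡ 562^2 = 315844 ≡ 140 (mod 589)
8^16 ≡ 140^2 = 19600 ≡ 163 (mod 589)
8^32 ≡ 163^2 = 26569 ≡ 64 (mod 589)
8^64 ≡ 64^2 = 4096 ≡ 562 (mod 589)
8^128 ≡ 562^2 = 315844 ≡ 140 (mod 589)
8^256 ≡ 140^2 = 19600 ≡ 163 (mod 589)
8^512 ≡ 163^2 = 26569 ≡ 64 (mod 589)
588 = 512 + 64 + 8 + 4 in binary powers of 2.
So 8^588 ≡ 64 · 562 · 140 · 562 ≡ 419 (mod 589).
Since 419 ≠ 1, base 8 is a Fermat witness: 589 is composite.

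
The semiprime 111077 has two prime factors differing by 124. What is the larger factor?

Since p = q + 124, we have 111077 = q(q + 124), so q² + 124q − 111077 = 0.
Discriminant: 124² + 4·111077 = 15376 + 444308 = 459684; √459684 = 678.
q = (−124 + 678)/2 = 277, and p = q + 124 = 401.
Check: 277 · 401 = 111077.

401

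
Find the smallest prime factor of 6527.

6527 is odd.
Digit sum 20, not divisible by 3.
Ends in 7: not divisible by 5.
7: 6527 = 7·932 + 3
11: 6527 = 11·593 + 4
13: 6527 = 13·502 + 1
17: 6527 = 17·383 + 16
19: 6527 = 19·343 + 10
23: 6527 = 23·283 + 18
29: 6527 = 29·225 + 2
31: 6527 = 31·210 + 17
37: 6527 = 37·176 + 15
41: 6527 = 41·159 + 8
43: 6527 = 43·151 + 34
47: 6527 = 47·138 + 41
53: 6527 = 53·123 + 8
59: 6527 = 59·110 + 37
61: 6527 = 61·107

61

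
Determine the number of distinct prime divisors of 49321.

49321 = 31 · 1591
1591 = 37 · 43
49321 = 31 · 37 · 43, which has 3 distinct prime factors.

3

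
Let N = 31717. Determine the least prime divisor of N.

7

31717 is odd.
Digit sum 19, not divisible by 3.
Ends in 7: not divisible by 5.
7: 31717 = 7·4531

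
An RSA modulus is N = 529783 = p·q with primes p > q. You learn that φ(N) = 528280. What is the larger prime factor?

φ(n) = (p−1)(q−1) = n − (p+q) + 1, so p + q = 529783 − 528280 + 1 = 1504.
p and q are the roots of t² − 1504t + 529783 = 0.
Discriminant: 1504² − 4·529783 = 2262016 − 2119132 = 142884; √142884 = 378.
q = (1504 − 378)/2 = 563, p = (1504 + 378)/2 = 941.
Check: 563 · 941 = 529783.

941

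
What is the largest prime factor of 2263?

73

2263 = 31 · 73
73 is prime.
So 2263 = 31 · 73; the largest prime factor is 73.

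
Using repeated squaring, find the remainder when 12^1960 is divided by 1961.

12^1 ≡ 12 (mod 1961)
12^2 ≡ 12^2 = 144 ≡ 144 (mod 1961)
12^4 ≡ 144^2 = 20736 ≡ 1126 (mod 1961)
12^8 ≡ 1126^2 = 1267876 ≡ 1070 (mod 1961)
12^16 ≡ 1070^2 = 1144900 ≡ 1637 (mod 1961)
12^32 ≡ 1637^2 = 2679769 ≡ 1043 (mod 1961)
12^64 ≡ 1043^2 = 1087849 ≡ 1455 (mod 1961)
12^128 ≡ 1455^2 = 2117025 ≡ 1106 (mod 1961)
12^256 ≡ 1106^2 = 1223236 ≡ 1533 (mod 1961)
12^512 ≡ 1533^2 = 2350089 ≡ 811 (mod 1961)
12^1024 ≡ 811^2 = 657721 ≡ 786 (mod 1961)
1960 = 1024 + 512 + 256 + 128 + 32 + 8 in binary powers of 2.
So 12^1960 ≡ 786 · 811 · 1533 · 1106 · 1043 · 1070 ≡ 786 (mod 1961).
Since 786 ≠ 1, base 12 is a Fermat witness: 1961 is composite.

786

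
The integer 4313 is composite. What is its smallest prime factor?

19

4313 is odd.
Digit sum 11, not divisible by 3.
Ends in 3: not divisible by 5.
7: 4313 = 7·616 + 1
11: 4313 = 11·392 + 1
13: 4313 = 13·331 + 10
17: 4313 = 17·253 + 12
19: 4313 = 19·227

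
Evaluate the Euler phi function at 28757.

28416

Factor: 28757 = 149 · 193.
φ(28757) = (149−1) · (193−1) = 148 · 192 = 28416.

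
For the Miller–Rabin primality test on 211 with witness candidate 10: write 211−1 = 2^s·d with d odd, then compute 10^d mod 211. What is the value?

211 − 1 = 210 = 2^1 · 105, so d = 105.
10^1 ≡ 10 (mod 211)
10^2 ≡ 10^2 = 100 ≡ 100 (mod 211)
10^4 ≡ 100^2 = 10000 ≡ 83 (mod 211)
10^8 ≡ 83^2 = 6889 ≡ 137 (mod 211)
10^16 ≡ 137^2 = 18769 ≡ 201 (mod 211)
10^32 ≡ 201^2 = 40401 ≡ 100 (mod 211)
10^64 ≡ 100^2 = 10000 ≡ 83 (mod 211)
105 = 64 + 32 + 8 + 1 in binary powers of 2.
So 10^105 ≡ 83 · 100 · 137 · 10 ≡ 210 (mod 211).
Since 10^d ≡ 210 (mod 211), base 10 does not prove 211 composite.

210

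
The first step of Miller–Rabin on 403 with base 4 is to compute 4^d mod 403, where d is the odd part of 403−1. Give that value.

376

403 − 1 = 402 = 2^1 · 201, so d = 201.
4^1 ≡ 4 (mod 403)
4^2 ≡ 4^2 = 16 ≡ 16 (mod 403)
4^4 ≡ 16^2 = 256 ≡ 256 (mod 403)
4^8 ≡ 256^2 = 65536 ≡ 250 (mod 403)
4^16 ≡ 250^2 = 62500 ≡ 35 (mod 403)
4^32 ≡ 35^2 = 1225 ≡ 16 (mod 403)
4^64 ≡ 16^2 = 256 ≡ 256 (mod 403)
4^128 ≡ 256^2 = 65536 ≡ 250 (mod 403)
201 = 128 + 64 + 8 + 1 in binary powers of 2.
So 4^201 ≡ 250 · 256 · 250 · 4 ≡ 376 (mod 403).
Squaring chain: 376; never reaches −1, so base 4 is a Miller–Rabin witness that 403 is composite.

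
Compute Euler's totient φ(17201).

16932

Factor: 17201 = 103 · 167.
φ(17201) = (103−1) · (167−1) = 102 · 166 = 16932.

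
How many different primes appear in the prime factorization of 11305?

11305 = 5 · 2261
2261 = 7 · 323
323 = 17 · 19
11305 = 5 · 7 · 17 · 19, which has 4 distinct prime factors.

4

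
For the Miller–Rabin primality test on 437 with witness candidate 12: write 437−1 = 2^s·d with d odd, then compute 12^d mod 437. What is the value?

278

437 − 1 = 436 = 2^2 · 109, so d = 109.
12^1 ≡ 12 (mod 437)
12^2 ≡ 12^2 = 144 ≡ 144 (mod 437)
12^4 ≡ 144^2 = 20736 ≡ 197 (mod 437)
12^8 ≡ 197^2 = 38809 ≡ 353 (mod 437)
12^16 ≡ 353^2 = 124609 ≡ 64 (mod 437)
12^32 ≡ 64^2 = 4096 ≡ 163 (mod 437)
12^64 ≡ 163^2 = 26569 ≡ 349 (mod 437)
109 = 64 + 32 + 8 + 4 + 1 in binary powers of 2.
So 12^109 ≡ 349 · 163 · 353 · 197 · 12 ≡ 278 (mod 437).
Squaring chain: 278 → 372; never reaches −1, so base 12 is a Miller–Rabin witness that 437 is composite.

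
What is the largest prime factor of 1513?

89

1513 = 17 · 89
89 is prime.
So 1513 = 17 · 89; the largest prime factor is 89.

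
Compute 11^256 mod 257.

1

11^1 ≡ 11 (mod 257)
11^2 ≡ 11^2 = 121 ≡ 121 (mod 257)
11^4 ≡ 121^2 = 14641 ≡ 249 (mod 257)
11^8 ≡ 249^2 = 62001 ≡ 64 (mod 257)
11^16 ≡ 64^2 = 4096 ≡ 241 (mod 257)
11^32 ≡ 241^2 = 58081 ≡ 256 (mod 257)
11^64 ≡ 256^2 = 65536 ≡ 1 (mod 257)
11^128 ≡ 1^2 = 1 ≡ 1 (mod 257)
11^256 ≡ 1^2 = 1 ≡ 1 (mod 257)
256 = 256 in binary powers of 2.
So 11^256 ≡ 1 ≡ 1 (mod 257).
Since the result is 1, base 11 gives no evidence that 257 is composite.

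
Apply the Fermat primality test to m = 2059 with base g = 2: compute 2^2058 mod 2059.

289

2^1 ≡ 2 (mod 2059)
2^2 ≡ 2^2 = 4 ≡ 4 (mod 2059)
2^4 ≡ 4^2 = 16 ≡ 16 (mod 2059)
2^8 ≡ 16^2 = 256 ≡ 256 (mod 2059)
2^16 ≡ 256^2 = 65536 ≡ 1707 (mod 2059)
2^32 ≡ 1707^2 = 2913849 ≡ 364 (mod 2059)
2^64 ≡ 364^2 = 132496 ≡ 720 (mod 2059)
2^128 ≡ 720^2 = 518400 ≡ 1591 (mod 2059)
2^256 ≡ 1591^2 = 2531281 ≡ 770 (mod 2059)
2^512 ≡ 770^2 = 592900 ≡ 1967 (mod 2059)
2^1024 ≡ 1967^2 = 3869089 ≡ 228 (mod 2059)
2^2048 ≡ 228^2 = 51984 ≡ 509 (mod 2059)
2058 = 2048 + 8 + 2 in binary powers of 2.
So 2^2058 ≡ 509 · 256 · 4 ≡ 289 (mod 2059).
Since 289 ≠ 1, base 2 is a Fermat witness: 2059 is composite.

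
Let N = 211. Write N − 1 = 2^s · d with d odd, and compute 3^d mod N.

210

211 − 1 = 210 = 2^1 · 105, so d = 105.
3^1 ≡ 3 (mod 211)
3^2 ≡ 3^2 = 9 ≡ 9 (mod 211)
3^4 ≡ 9^2 = 81 ≡ 81 (mod 211)
3^8 ≡ 81^2 = 6561 ≡ 20 (mod 211)
3^16 ≡ 20^2 = 400 ≡ 189 (mod 211)
3^32 ≡ 189^2 = 35721 ≡ 62 (mod 211)
3^64 ≡ 62^2 = 3844 ≡ 46 (mod 211)
105 = 64 + 32 + 8 + 1 in binary powers of 2.
So 3^105 ≡ 46 · 62 · 20 · 3 ≡ 210 (mod 211).
Since 3^d ≡ 210 (mod 211), base 3 does not prove 211 composite.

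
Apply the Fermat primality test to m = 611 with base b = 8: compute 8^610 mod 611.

8^1 ≡ 8 (mod 611)
8^2 ≡ 8^2 = 64 ≡ 64 (mod 611)
8^4 ≡ 64^2 = 4096 ≡ 430 (mod 611)
8^8 ≡ 430^2 = 184900 ≡ 378 (mod 611)
8^16 ≡ 378^2 = 142884 ≡ 521 (mod 611)
8^32 ≡ 521^2 = 271441 ≡ 157 (mod 611)
8^64 ≡ 157^2 = 24649 ≡ 209 (mod 611)
8^128 ≡ 209^2 = 43681 ≡ 300 (mod 611)
8^256 ≡ 300^2 = 90000 ≡ 183 (mod 611)
8^512 ≡ 183^2 = 33489 ≡ 495 (mod 611)
610 = 512 + 64 + 32 + 2 in binary powers of 2.
So 8^610 ≡ 495 · 209 · 157 · 64 ≡ 155 (mod 611).
Since 155 ≠ 1, base 8 is a Fermat witness: 611 is composite.

155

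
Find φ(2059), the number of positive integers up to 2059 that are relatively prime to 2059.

Factor: 2059 = 29 · 71.
φ(2059) = (29−1) · (71−1) = 28 · 70 = 1960.

1960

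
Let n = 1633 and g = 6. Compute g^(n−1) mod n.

1549

6^1 ≡ 6 (mod 1633)
6^2 ≡ 6^2 = 36 ≡ 36 (mod 1633)
6^4 ≡ 36^2 = 1296 ≡ 1296 (mod 1633)
6^8 ≡ 1296^2 = 1679616 ≡ 892 (mod 1633)
6^16 ≡ 892^2 = 795664 ≡ 393 (mod 1633)
6^32 ≡ 393^2 = 154449 ≡ 947 (mod 1633)
6^64 ≡ 947^2 = 896809 ≡ 292 (mod 1633)
6^128 ≡ 292^2 = 85264 ≡ 348 (mod 1633)
6^256 ≡ 348^2 = 121104 ≡ 262 (mod 1633)
6^512 ≡ 262^2 = 68644 ≡ 58 (mod 1633)
6^1024 ≡ 58^2 = 3364 ≡ 98 (mod 1633)
1632 = 1024 + 512 + 64 + 32 in binary powers of 2.
So 6^1632 ≡ 98 · 58 · 292 · 947 ≡ 1549 (mod 1633).
Since 1549 ≠ 1, base 6 is a Fermat witness: 1633 is composite.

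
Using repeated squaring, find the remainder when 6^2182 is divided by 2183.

6^1 ≡ 6 (mod 2183)
6^2 ≡ 6^2 = 36 ≡ 36 (mod 2183)
6^4 ≡ 36^2 = 1296 ≡ 1296 (mod 2183)
6^8 ≡ 1296^2 = 1679616 ≡ 889 (mod 2183)
6^16 ≡ 889^2 = 790321 ≡ 75 (mod 2183)
6^32 ≡ 75^2 = 5625 ≡ 1259 (mod 2183)
6^64 ≡ 1259^2 = 1585081 ≡ 223 (mod 2183)
6^128 ≡ 223^2 = 49729 ≡ 1703 (mod 2183)
6^256 ≡ 1703^2 = 2900209 ≡ 1185 (mod 2183)
6^512 ≡ 1185^2 = 1404225 ≡ 556 (mod 2183)
6^1024 ≡ 556^2 = 309136 ≡ 1333 (mod 2183)
6^2048 ≡ 1333^2 = 1776889 ≡ 2110 (mod 2183)
2182 = 2048 + 128 + 4 + 2 in binary powers of 2.
So 6^2182 ≡ 2110 · 1703 · 1296 · 36 ≡ 1553 (mod 2183).
Since 1553 ≠ 1, base 6 is a Fermat witness: 2183 is composite.

1553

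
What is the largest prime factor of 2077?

2077 = 31 · 67
67 is prime.
So 2077 = 31 · 67; the largest prime factor is 67.

67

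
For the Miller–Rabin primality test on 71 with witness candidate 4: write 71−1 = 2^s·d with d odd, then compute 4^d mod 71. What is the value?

1

71 − 1 = 70 = 2^1 · 35, so d = 35.
4^1 ≡ 4 (mod 71)
4^2 ≡ 4^2 = 16 ≡ 16 (mod 71)
4^4 ≡ 16^2 = 256 ≡ 43 (mod 71)
4^8 ≡ 43^2 = 1849 ≡ 3 (mod 71)
4^16 ≡ 3^2 = 9 ≡ 9 (mod 71)
4^32 ≡ 9^2 = 81 ≡ 10 (mod 71)
35 = 32 + 2 + 1 in binary powers of 2.
So 4^35 ≡ 10 · 16 · 4 ≡ 1 (mod 71).
Since 4^d ≡ 1 (mod 71), base 4 does not prove 71 composite.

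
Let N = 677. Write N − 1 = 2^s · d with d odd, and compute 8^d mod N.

651

677 − 1 = 676 = 2^2 · 169, so d = 169.
8^1 ≡ 8 (mod 677)
8^2 ≡ 8^2 = 64 ≡ 64 (mod 677)
8^4 ≡ 64^2 = 4096 ≡ 34 (mod 677)
8^8 ≡ 34^2 = 1156 ≡ 479 (mod 677)
8^16 ≡ 479^2 = 229441 ≡ 615 (mod 677)
8^32 ≡ 615^2 = 378225 ≡ 459 (mod 677)
8^64 ≡ 459^2 = 210681 ≡ 134 (mod 677)
8^128 ≡ 134^2 = 17956 ≡ 354 (mod 677)
169 = 128 + 32 + 8 + 1 in binary powers of 2.
So 8^169 ≡ 354 · 459 · 479 · 8 ≡ 651 (mod 677).
Squaring chain: 651 → 676; reaches −1, so base 8 does not prove 677 composite.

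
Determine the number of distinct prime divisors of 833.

833 = 7^2 · 17
833 = 7^2 · 17, which has 2 distinct prime factors.

2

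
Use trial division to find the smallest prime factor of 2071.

2071 is odd.
Digit sum 10, not divisible by 3.
Ends in 1: not divisible by 5.
7: 2071 = 7·295 + 6
11: 2071 = 11·188 + 3
13: 2071 = 13·159 + 4
17: 2071 = 17·121 + 14
19: 2071 = 19·109

19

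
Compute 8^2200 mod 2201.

900

8^1 ≡ 8 (mod 2201)
8^2 ≡ 8^2 = 64 ≡ 64 (mod 2201)
8^4 ≡ 64^2 = 4096 ≡ 1895 (mod 2201)
8^8 ≡ 1895^2 = 3591025 ≡ 1194 (mod 2201)
8^16 ≡ 1194^2 = 1425636 ≡ 1589 (mod 2201)
8^32 ≡ 1589^2 = 2524921 ≡ 374 (mod 2201)
8^64 ≡ 374^2 = 139876 ≡ 1213 (mod 2201)
8^128 ≡ 1213^2 = 1471369 ≡ 1101 (mod 2201)
8^256 ≡ 1101^2 = 1212201 ≡ 1651 (mod 2201)
8^512 ≡ 1651^2 = 2725801 ≡ 963 (mod 2201)
8^1024 ≡ 963^2 = 927369 ≡ 748 (mod 2201)
8^2048 ≡ 748^2 = 559504 ≡ 450 (mod 2201)
2200 = 2048 + 128 + 16 + 8 in binary powers of 2.
So 8^2200 ≡ 450 · 1101 · 1589 · 1194 ≡ 900 (mod 2201).
Since 900 ≠ 1, base 8 is a Fermat witness: 2201 is composite.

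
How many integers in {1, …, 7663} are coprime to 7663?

Factor: 7663 = 79 · 97.
φ(7663) = (79−1) · (97−1) = 78 · 96 = 7488.

7488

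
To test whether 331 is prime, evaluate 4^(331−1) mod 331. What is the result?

1

4^1 ≡ 4 (mod 331)
4^2 ≡ 4^2 = 16 ≡ 16 (mod 331)
4^4 ≡ 16^2 = 256 ≡ 256 (mod 331)
4^8 ≡ 256^2 = 65536 ≡ 329 (mod 331)
4^16 ≡ 329^2 = 108241 ≡ 4 (mod 331)
4^32 ≡ 4^2 = 16 ≡ 16 (mod 331)
4^64 ≡ 16^2 = 256 ≡ 256 (mod 331)
4^128 ≡ 256^2 = 65536 ≡ 329 (mod 331)
4^256 ≡ 329^2 = 108241 ≡ 4 (mod 331)
330 = 256 + 64 + 8 + 2 in binary powers of 2.
So 4^330 ≡ 4 · 256 · 329 · 16 ≡ 1 (mod 331).
Since the result is 1, base 4 gives no evidence that 331 is composite.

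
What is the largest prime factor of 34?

34 = 2 · 17
17 is prime.
So 34 = 2 · 17; the largest prime factor is 17.

17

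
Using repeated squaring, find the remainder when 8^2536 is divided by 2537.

8^1 ≡ 8 (mod 2537)
8^2 ≡ 8^2 = 64 ≡ 64 (mod 2537)
8^4 ≡ 64^2 = 4096 ≡ 1559 (mod 2537)
8^8 ≡ 1559^2 = 2430481 ≡ 35 (mod 2537)
8^16 ≡ 35^2 = 1225 ≡ 1225 (mod 2537)
8^32 ≡ 1225^2 = 1500625 ≡ 1258 (mod 2537)
8^64 ≡ 1258^2 = 1582564 ≡ 2013 (mod 2537)
8^128 ≡ 2013^2 = 4052169 ≡ 580 (mod 2537)
8^256 ≡ 580^2 = 336400 ≡ 1516 (mod 2537)
8^512 ≡ 1516^2 = 2298256 ≡ 2271 (mod 2537)
8^1024 ≡ 2271^2 = 5157441 ≡ 2257 (mod 2537)
8^2048 ≡ 2257^2 = 5094049 ≡ 2290 (mod 2537)
2536 = 2048 + 256 + 128 + 64 + 32 + 8 in binary powers of 2.
So 8^2536 ≡ 2290 · 1516 · 580 · 2013 · 1258 · 35 ≡ 21 (mod 2537).
Since 21 ≠ 1, base 8 is a Fermat witness: 2537 is composite.

21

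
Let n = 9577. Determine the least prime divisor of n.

61

9577 is odd.
Digit sum 28, not divisible by 3.
Ends in 7: not divisible by 5.
7: 9577 = 7·1368 + 1
11: 9577 = 11·870 + 7
13: 9577 = 13·736 + 9
17: 9577 = 17·563 + 6
19: 9577 = 19·504 + 1
23: 9577 = 23·416 + 9
29: 9577 = 29·330 + 7
31: 9577 = 31·308 + 29
37: 9577 = 37·258 + 31
41: 9577 = 41·233 + 24
43: 9577 = 43·222 + 31
47: 9577 = 47·203 + 36
53: 9577 = 53·180 + 37
59: 9577 = 59·162 + 19
61: 9577 = 61·157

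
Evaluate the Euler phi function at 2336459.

Factor: 2336459 = 59 · 199^2.
φ(2336459) = (59−1) · 199^1·(199−1) = 58 · 39402 = 2285316.

2285316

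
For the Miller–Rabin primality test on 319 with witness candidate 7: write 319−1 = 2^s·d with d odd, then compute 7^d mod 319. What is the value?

319 − 1 = 318 = 2^1 · 159, so d = 159.
7^1 ≡ 7 (mod 319)
7^2 ≡ 7^2 = 49 ≡ 49 (mod 319)
7^4 ≡ 49^2 = 2401 ≡ 168 (mod 319)
7^8 ≡ 168^2 = 28224 ≡ 152 (mod 319)
7^16 ≡ 152^2 = 23104 ≡ 136 (mod 319)
7^32 ≡ 136^2 = 18496 ≡ 313 (mod 319)
7^64 ≡ 313^2 = 97969 ≡ 36 (mod 319)
7^128 ≡ 36^2 = 1296 ≡ 20 (mod 319)
159 = 128 + 16 + 8 + 4 + 2 + 1 in binary powers of 2.
So 7^159 ≡ 20 · 136 · 152 · 168 · 49 · 7 ≡ 74 (mod 319).
Squaring chain: 74; never reaches −1, so base 7 is a Miller–Rabin witness that 319 is composite.

74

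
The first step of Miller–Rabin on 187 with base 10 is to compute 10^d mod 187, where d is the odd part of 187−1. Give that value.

164

187 − 1 = 186 = 2^1 · 93, so d = 93.
10^1 ≡ 10 (mod 187)
10^2 ≡ 10^2 = 100 ≡ 100 (mod 187)
10^4 ≡ 100^2 = 10000 ≡ 89 (mod 187)
10^8 ≡ 89^2 = 7921 ≡ 67 (mod 187)
10^16 ≡ 67^2 = 4489 ≡ 1 (mod 187)
10^32 ≡ 1^2 = 1 ≡ 1 (mod 187)
10^64 ≡ 1^2 = 1 ≡ 1 (mod 187)
93 = 64 + 16 + 8 + 4 + 1 in binary powers of 2.
So 10^93 ≡ 1 · 1 · 67 · 89 · 10 ≡ 164 (mod 187).
Squaring chain: 164; never reaches −1, so base 10 is a Miller–Rabin witness that 187 is composite.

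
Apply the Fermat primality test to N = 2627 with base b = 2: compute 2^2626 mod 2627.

2^1 ≡ 2 (mod 2627)
2^2 ≡ 2^2 = 4 ≡ 4 (mod 2627)
2^4 ≡ 4^2 = 16 ≡ 16 (mod 2627)
2^8 ≡ 16^2 = 256 ≡ 256 (mod 2627)
2^16 ≡ 256^2 = 65536 ≡ 2488 (mod 2627)
2^32 ≡ 2488^2 = 6190144 ≡ 932 (mod 2627)
2^64 ≡ 932^2 = 868624 ≡ 1714 (mod 2627)
2^128 ≡ 1714^2 = 2937796 ≡ 810 (mod 2627)
2^256 ≡ 810^2 = 656100 ≡ 1977 (mod 2627)
2^512 ≡ 1977^2 = 3908529 ≡ 2180 (mod 2627)
2^1024 ≡ 2180^2 = 4752400 ≡ 157 (mod 2627)
2^2048 ≡ 157^2 = 24649 ≡ 1006 (mod 2627)
2626 = 2048 + 512 + 64 + 2 in binary powers of 2.
So 2^2626 ≡ 1006 · 2180 · 1714 · 4 ≡ 1138 (mod 2627).
Since 1138 ≠ 1, base 2 is a Fermat witness: 2627 is composite.

1138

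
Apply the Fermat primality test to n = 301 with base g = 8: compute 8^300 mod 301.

8^1 ≡ 8 (mod 301)
8^2 ≡ 8^2 = 64 ≡ 64 (mod 301)
8^4 ≡ 64^2 = 4096 ≡ 183 (mod 301)
8^8 ≡ 183^2 = 33489 ≡ 78 (mod 301)
8^16 ≡ 78^2 = 6084 ≡ 64 (mod 301)
8^32 ≡ 64^2 = 4096 ≡ 183 (mod 301)
8^64 ≡ 183^2 = 33489 ≡ 78 (mod 301)
8^128 ≡ 78^2 = 6084 ≡ 64 (mod 301)
8^256 ≡ 64^2 = 4096 ≡ 183 (mod 301)
300 = 256 + 32 + 8 + 4 in binary powers of 2.
So 8^300 ≡ 183 · 183 · 78 · 183 ≡ 274 (mod 301).
Since 274 ≠ 1, base 8 is a Fermat witness: 301 is composite.

274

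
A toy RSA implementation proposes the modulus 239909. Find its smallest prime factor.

239909 is odd.
Digit sum 32, not divisible by 3.
Ends in 9: not divisible by 5.
7: 239909 = 7·34272 + 5
11: 239909 = 11·21809 + 10
13: 239909 = 13·18454 + 7
17: 239909 = 17·14112 + 5
19: 239909 = 19·12626 + 15
23: 239909 = 23·10430 + 19
29: 239909 = 29·8272 + 21
31: 239909 = 31·7739

31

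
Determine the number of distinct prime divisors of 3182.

3182 = 2 · 1591
1591 = 37 · 43
3182 = 2 · 37 · 43, which has 3 distinct prime factors.

3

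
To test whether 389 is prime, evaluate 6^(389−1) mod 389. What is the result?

1

6^1 ≡ 6 (mod 389)
6^2 ≡ 6^2 = 36 ≡ 36 (mod 389)
6^4 ≡ 36^2 = 1296 ≡ 129 (mod 389)
6^8 ≡ 129^2 = 16641 ≡ 303 (mod 389)
6^16 ≡ 303^2 = 91809 ≡ 5 (mod 389)
6^32 ≡ 5^2 = 25 ≡ 25 (mod 389)
6^64 ≡ 25^2 = 625 ≡ 236 (mod 389)
6^128 ≡ 236^2 = 55696 ≡ 69 (mod 389)
6^256 ≡ 69^2 = 4761 ≡ 93 (mod 389)
388 = 256 + 128 + 4 in binary powers of 2.
So 6^388 ≡ 93 · 69 · 129 ≡ 1 (mod 389).
Since the result is 1, base 6 gives no evidence that 389 is composite.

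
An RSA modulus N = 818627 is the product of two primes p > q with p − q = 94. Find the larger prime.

953

Since p = q + 94, we have 818627 = q(q + 94), so q² + 94q − 818627 = 0.
Discriminant: 94² + 4·818627 = 8836 + 3274508 = 3283344; √3283344 = 1812.
q = (−94 + 1812)/2 = 859, and p = q + 94 = 953.
Check: 859 · 953 = 818627.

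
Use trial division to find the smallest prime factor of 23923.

47

23923 is odd.
Digit sum 19, not divisible by 3.
Ends in 3: not divisible by 5.
7: 23923 = 7·3417 + 4
11: 23923 = 11·2174 + 9
13: 23923 = 13·1840 + 3
17: 23923 = 17·1407 + 4
19: 23923 = 19·1259 + 2
23: 23923 = 23·1040 + 3
29: 23923 = 29·824 + 27
31: 23923 = 31·771 + 22
37: 23923 = 37·646 + 21
41: 23923 = 41·583 + 20
43: 23923 = 43·556 + 15
47: 23923 = 47·509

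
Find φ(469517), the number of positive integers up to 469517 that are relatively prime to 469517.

448560

Factor: 469517 = 43 · 61 · 179.
φ(469517) = (43−1) · (61−1) · (179−1) = 42 · 60 · 178 = 448560.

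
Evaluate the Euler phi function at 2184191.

2133568

Factor: 2184191 = 107 · 137 · 149.
φ(2184191) = (107−1) · (137−1) · (149−1) = 106 · 136 · 148 = 2133568.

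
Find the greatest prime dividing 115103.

115103 = 31 · 3713
3713 = 47 · 79
79 is prime.
So 115103 = 31 · 47 · 79; the largest prime factor is 79.

79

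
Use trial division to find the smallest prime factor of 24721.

24721 is odd.
Digit sum 16, not divisible by 3.
Ends in 1: not divisible by 5.
7: 24721 = 7·3531 + 4
11: 24721 = 11·2247 + 4
13: 24721 = 13·1901 + 8
17: 24721 = 17·1454 + 3
19: 24721 = 19·1301 + 2
23: 24721 = 23·1074 + 19
29: 24721 = 29·852 + 13
31: 24721 = 31·797 + 14
37: 24721 = 37·668 + 5
41: 24721 = 41·602 + 39
43: 24721 = 43·574 + 39
47: 24721 = 47·525 + 46
53: 24721 = 53·466 + 23
59: 24721 = 59·419

59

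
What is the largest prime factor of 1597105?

1597105 = 5 · 319421
319421 = 37 · 8633
8633 = 89 · 97
97 is prime.
So 1597105 = 5 · 37 · 89 · 97; the largest prime factor is 97.

97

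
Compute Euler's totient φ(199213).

168720

Factor: 199213 = 7 · 149 · 191.
φ(199213) = (7−1) · (149−1) · (191−1) = 6 · 148 · 190 = 168720.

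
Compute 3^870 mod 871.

131

3^1 ≡ 3 (mod 871)
3^2 ≡ 3^2 = 9 ≡ 9 (mod 871)
3^4 ≡ 9^2 = 81 ≡ 81 (mod 871)
3^8 ≡ 81^2 = 6561 ≡ 464 (mod 871)
3^16 ≡ 464^2 = 215296 ≡ 159 (mod 871)
3^32 ≡ 159^2 = 25281 ≡ 22 (mod 871)
3^64 ≡ 22^2 = 484 ≡ 484 (mod 871)
3^128 ≡ 484^2 = 234256 ≡ 828 (mod 871)
3^256 ≡ 828^2 = 685584 ≡ 107 (mod 871)
3^512 ≡ 107^2 = 11449 ≡ 126 (mod 871)
870 = 512 + 256 + 64 + 32 + 4 + 2 in binary powers of 2.
So 3^870 ≡ 126 · 107 · 484 · 22 · 81 · 9 ≡ 131 (mod 871).
Since 131 ≠ 1, base 3 is a Fermat witness: 871 is composite.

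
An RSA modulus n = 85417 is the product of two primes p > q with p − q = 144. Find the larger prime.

373

Since p = q + 144, we have 85417 = q(q + 144), so q² + 144q − 85417 = 0.
Discriminant: 144² + 4·85417 = 20736 + 341668 = 362404; √362404 = 602.
q = (−144 + 602)/2 = 229, and p = q + 144 = 373.
Check: 229 · 373 = 85417.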